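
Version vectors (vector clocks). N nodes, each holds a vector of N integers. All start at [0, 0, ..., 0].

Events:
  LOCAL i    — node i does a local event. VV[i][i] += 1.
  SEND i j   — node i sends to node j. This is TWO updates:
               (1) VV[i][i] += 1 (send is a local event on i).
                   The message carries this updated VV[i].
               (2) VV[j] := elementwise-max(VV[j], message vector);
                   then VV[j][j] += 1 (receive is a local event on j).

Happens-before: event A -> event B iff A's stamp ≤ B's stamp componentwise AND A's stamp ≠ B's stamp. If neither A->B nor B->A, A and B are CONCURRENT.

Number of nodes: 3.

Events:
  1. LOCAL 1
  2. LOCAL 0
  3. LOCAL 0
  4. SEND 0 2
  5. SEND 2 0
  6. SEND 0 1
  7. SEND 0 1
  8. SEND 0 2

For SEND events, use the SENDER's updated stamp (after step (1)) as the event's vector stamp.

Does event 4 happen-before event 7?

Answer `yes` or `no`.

Answer: yes

Derivation:
Initial: VV[0]=[0, 0, 0]
Initial: VV[1]=[0, 0, 0]
Initial: VV[2]=[0, 0, 0]
Event 1: LOCAL 1: VV[1][1]++ -> VV[1]=[0, 1, 0]
Event 2: LOCAL 0: VV[0][0]++ -> VV[0]=[1, 0, 0]
Event 3: LOCAL 0: VV[0][0]++ -> VV[0]=[2, 0, 0]
Event 4: SEND 0->2: VV[0][0]++ -> VV[0]=[3, 0, 0], msg_vec=[3, 0, 0]; VV[2]=max(VV[2],msg_vec) then VV[2][2]++ -> VV[2]=[3, 0, 1]
Event 5: SEND 2->0: VV[2][2]++ -> VV[2]=[3, 0, 2], msg_vec=[3, 0, 2]; VV[0]=max(VV[0],msg_vec) then VV[0][0]++ -> VV[0]=[4, 0, 2]
Event 6: SEND 0->1: VV[0][0]++ -> VV[0]=[5, 0, 2], msg_vec=[5, 0, 2]; VV[1]=max(VV[1],msg_vec) then VV[1][1]++ -> VV[1]=[5, 2, 2]
Event 7: SEND 0->1: VV[0][0]++ -> VV[0]=[6, 0, 2], msg_vec=[6, 0, 2]; VV[1]=max(VV[1],msg_vec) then VV[1][1]++ -> VV[1]=[6, 3, 2]
Event 8: SEND 0->2: VV[0][0]++ -> VV[0]=[7, 0, 2], msg_vec=[7, 0, 2]; VV[2]=max(VV[2],msg_vec) then VV[2][2]++ -> VV[2]=[7, 0, 3]
Event 4 stamp: [3, 0, 0]
Event 7 stamp: [6, 0, 2]
[3, 0, 0] <= [6, 0, 2]? True. Equal? False. Happens-before: True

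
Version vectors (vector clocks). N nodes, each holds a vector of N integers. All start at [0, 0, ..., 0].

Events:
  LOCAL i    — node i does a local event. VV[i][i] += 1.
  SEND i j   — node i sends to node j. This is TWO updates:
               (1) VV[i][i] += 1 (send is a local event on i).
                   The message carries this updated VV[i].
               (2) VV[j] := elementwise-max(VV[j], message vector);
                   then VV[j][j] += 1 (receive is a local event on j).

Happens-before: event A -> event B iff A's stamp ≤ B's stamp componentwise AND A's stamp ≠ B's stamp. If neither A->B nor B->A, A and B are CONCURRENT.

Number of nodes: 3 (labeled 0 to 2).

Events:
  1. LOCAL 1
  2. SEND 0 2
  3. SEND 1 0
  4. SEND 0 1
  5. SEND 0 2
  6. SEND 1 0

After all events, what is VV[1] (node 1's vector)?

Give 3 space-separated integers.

Answer: 3 4 0

Derivation:
Initial: VV[0]=[0, 0, 0]
Initial: VV[1]=[0, 0, 0]
Initial: VV[2]=[0, 0, 0]
Event 1: LOCAL 1: VV[1][1]++ -> VV[1]=[0, 1, 0]
Event 2: SEND 0->2: VV[0][0]++ -> VV[0]=[1, 0, 0], msg_vec=[1, 0, 0]; VV[2]=max(VV[2],msg_vec) then VV[2][2]++ -> VV[2]=[1, 0, 1]
Event 3: SEND 1->0: VV[1][1]++ -> VV[1]=[0, 2, 0], msg_vec=[0, 2, 0]; VV[0]=max(VV[0],msg_vec) then VV[0][0]++ -> VV[0]=[2, 2, 0]
Event 4: SEND 0->1: VV[0][0]++ -> VV[0]=[3, 2, 0], msg_vec=[3, 2, 0]; VV[1]=max(VV[1],msg_vec) then VV[1][1]++ -> VV[1]=[3, 3, 0]
Event 5: SEND 0->2: VV[0][0]++ -> VV[0]=[4, 2, 0], msg_vec=[4, 2, 0]; VV[2]=max(VV[2],msg_vec) then VV[2][2]++ -> VV[2]=[4, 2, 2]
Event 6: SEND 1->0: VV[1][1]++ -> VV[1]=[3, 4, 0], msg_vec=[3, 4, 0]; VV[0]=max(VV[0],msg_vec) then VV[0][0]++ -> VV[0]=[5, 4, 0]
Final vectors: VV[0]=[5, 4, 0]; VV[1]=[3, 4, 0]; VV[2]=[4, 2, 2]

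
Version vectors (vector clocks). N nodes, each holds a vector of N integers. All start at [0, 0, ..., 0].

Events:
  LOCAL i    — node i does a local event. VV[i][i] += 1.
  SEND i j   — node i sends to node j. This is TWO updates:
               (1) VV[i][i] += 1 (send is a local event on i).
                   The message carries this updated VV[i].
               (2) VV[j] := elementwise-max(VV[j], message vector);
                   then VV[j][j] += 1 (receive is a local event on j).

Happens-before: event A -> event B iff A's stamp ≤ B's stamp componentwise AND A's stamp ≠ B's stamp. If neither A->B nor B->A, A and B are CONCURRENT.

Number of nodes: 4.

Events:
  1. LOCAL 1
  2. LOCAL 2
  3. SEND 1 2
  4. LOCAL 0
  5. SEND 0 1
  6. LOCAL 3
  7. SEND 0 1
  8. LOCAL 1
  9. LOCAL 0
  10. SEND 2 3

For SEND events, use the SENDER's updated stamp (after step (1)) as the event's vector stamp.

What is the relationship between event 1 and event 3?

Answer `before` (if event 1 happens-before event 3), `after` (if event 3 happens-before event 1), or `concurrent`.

Answer: before

Derivation:
Initial: VV[0]=[0, 0, 0, 0]
Initial: VV[1]=[0, 0, 0, 0]
Initial: VV[2]=[0, 0, 0, 0]
Initial: VV[3]=[0, 0, 0, 0]
Event 1: LOCAL 1: VV[1][1]++ -> VV[1]=[0, 1, 0, 0]
Event 2: LOCAL 2: VV[2][2]++ -> VV[2]=[0, 0, 1, 0]
Event 3: SEND 1->2: VV[1][1]++ -> VV[1]=[0, 2, 0, 0], msg_vec=[0, 2, 0, 0]; VV[2]=max(VV[2],msg_vec) then VV[2][2]++ -> VV[2]=[0, 2, 2, 0]
Event 4: LOCAL 0: VV[0][0]++ -> VV[0]=[1, 0, 0, 0]
Event 5: SEND 0->1: VV[0][0]++ -> VV[0]=[2, 0, 0, 0], msg_vec=[2, 0, 0, 0]; VV[1]=max(VV[1],msg_vec) then VV[1][1]++ -> VV[1]=[2, 3, 0, 0]
Event 6: LOCAL 3: VV[3][3]++ -> VV[3]=[0, 0, 0, 1]
Event 7: SEND 0->1: VV[0][0]++ -> VV[0]=[3, 0, 0, 0], msg_vec=[3, 0, 0, 0]; VV[1]=max(VV[1],msg_vec) then VV[1][1]++ -> VV[1]=[3, 4, 0, 0]
Event 8: LOCAL 1: VV[1][1]++ -> VV[1]=[3, 5, 0, 0]
Event 9: LOCAL 0: VV[0][0]++ -> VV[0]=[4, 0, 0, 0]
Event 10: SEND 2->3: VV[2][2]++ -> VV[2]=[0, 2, 3, 0], msg_vec=[0, 2, 3, 0]; VV[3]=max(VV[3],msg_vec) then VV[3][3]++ -> VV[3]=[0, 2, 3, 2]
Event 1 stamp: [0, 1, 0, 0]
Event 3 stamp: [0, 2, 0, 0]
[0, 1, 0, 0] <= [0, 2, 0, 0]? True
[0, 2, 0, 0] <= [0, 1, 0, 0]? False
Relation: before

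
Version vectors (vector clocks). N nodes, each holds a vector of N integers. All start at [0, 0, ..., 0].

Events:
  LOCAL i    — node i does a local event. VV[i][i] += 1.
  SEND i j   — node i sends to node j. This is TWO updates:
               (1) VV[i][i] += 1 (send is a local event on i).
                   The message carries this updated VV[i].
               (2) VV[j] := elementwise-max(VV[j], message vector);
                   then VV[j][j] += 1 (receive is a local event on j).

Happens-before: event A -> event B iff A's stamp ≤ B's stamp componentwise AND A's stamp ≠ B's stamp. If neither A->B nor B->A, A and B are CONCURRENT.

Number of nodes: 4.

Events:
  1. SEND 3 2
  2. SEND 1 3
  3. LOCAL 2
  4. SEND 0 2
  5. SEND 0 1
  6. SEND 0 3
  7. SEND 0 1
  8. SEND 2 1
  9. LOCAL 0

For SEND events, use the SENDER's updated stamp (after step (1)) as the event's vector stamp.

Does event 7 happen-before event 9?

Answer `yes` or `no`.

Answer: yes

Derivation:
Initial: VV[0]=[0, 0, 0, 0]
Initial: VV[1]=[0, 0, 0, 0]
Initial: VV[2]=[0, 0, 0, 0]
Initial: VV[3]=[0, 0, 0, 0]
Event 1: SEND 3->2: VV[3][3]++ -> VV[3]=[0, 0, 0, 1], msg_vec=[0, 0, 0, 1]; VV[2]=max(VV[2],msg_vec) then VV[2][2]++ -> VV[2]=[0, 0, 1, 1]
Event 2: SEND 1->3: VV[1][1]++ -> VV[1]=[0, 1, 0, 0], msg_vec=[0, 1, 0, 0]; VV[3]=max(VV[3],msg_vec) then VV[3][3]++ -> VV[3]=[0, 1, 0, 2]
Event 3: LOCAL 2: VV[2][2]++ -> VV[2]=[0, 0, 2, 1]
Event 4: SEND 0->2: VV[0][0]++ -> VV[0]=[1, 0, 0, 0], msg_vec=[1, 0, 0, 0]; VV[2]=max(VV[2],msg_vec) then VV[2][2]++ -> VV[2]=[1, 0, 3, 1]
Event 5: SEND 0->1: VV[0][0]++ -> VV[0]=[2, 0, 0, 0], msg_vec=[2, 0, 0, 0]; VV[1]=max(VV[1],msg_vec) then VV[1][1]++ -> VV[1]=[2, 2, 0, 0]
Event 6: SEND 0->3: VV[0][0]++ -> VV[0]=[3, 0, 0, 0], msg_vec=[3, 0, 0, 0]; VV[3]=max(VV[3],msg_vec) then VV[3][3]++ -> VV[3]=[3, 1, 0, 3]
Event 7: SEND 0->1: VV[0][0]++ -> VV[0]=[4, 0, 0, 0], msg_vec=[4, 0, 0, 0]; VV[1]=max(VV[1],msg_vec) then VV[1][1]++ -> VV[1]=[4, 3, 0, 0]
Event 8: SEND 2->1: VV[2][2]++ -> VV[2]=[1, 0, 4, 1], msg_vec=[1, 0, 4, 1]; VV[1]=max(VV[1],msg_vec) then VV[1][1]++ -> VV[1]=[4, 4, 4, 1]
Event 9: LOCAL 0: VV[0][0]++ -> VV[0]=[5, 0, 0, 0]
Event 7 stamp: [4, 0, 0, 0]
Event 9 stamp: [5, 0, 0, 0]
[4, 0, 0, 0] <= [5, 0, 0, 0]? True. Equal? False. Happens-before: True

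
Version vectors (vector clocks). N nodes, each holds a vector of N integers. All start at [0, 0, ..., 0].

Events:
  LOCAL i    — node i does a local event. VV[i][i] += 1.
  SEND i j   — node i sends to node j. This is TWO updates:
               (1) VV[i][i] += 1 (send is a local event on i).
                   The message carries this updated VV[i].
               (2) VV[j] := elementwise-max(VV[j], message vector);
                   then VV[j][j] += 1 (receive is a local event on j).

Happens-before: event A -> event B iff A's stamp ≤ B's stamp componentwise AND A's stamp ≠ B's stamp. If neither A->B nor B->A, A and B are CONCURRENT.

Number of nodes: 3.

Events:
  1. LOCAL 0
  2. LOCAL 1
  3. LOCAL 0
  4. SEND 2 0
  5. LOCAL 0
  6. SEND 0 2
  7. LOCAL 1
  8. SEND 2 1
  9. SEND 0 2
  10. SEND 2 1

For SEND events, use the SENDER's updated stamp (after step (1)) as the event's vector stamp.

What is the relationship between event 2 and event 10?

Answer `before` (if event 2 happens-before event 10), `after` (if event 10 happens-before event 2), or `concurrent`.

Initial: VV[0]=[0, 0, 0]
Initial: VV[1]=[0, 0, 0]
Initial: VV[2]=[0, 0, 0]
Event 1: LOCAL 0: VV[0][0]++ -> VV[0]=[1, 0, 0]
Event 2: LOCAL 1: VV[1][1]++ -> VV[1]=[0, 1, 0]
Event 3: LOCAL 0: VV[0][0]++ -> VV[0]=[2, 0, 0]
Event 4: SEND 2->0: VV[2][2]++ -> VV[2]=[0, 0, 1], msg_vec=[0, 0, 1]; VV[0]=max(VV[0],msg_vec) then VV[0][0]++ -> VV[0]=[3, 0, 1]
Event 5: LOCAL 0: VV[0][0]++ -> VV[0]=[4, 0, 1]
Event 6: SEND 0->2: VV[0][0]++ -> VV[0]=[5, 0, 1], msg_vec=[5, 0, 1]; VV[2]=max(VV[2],msg_vec) then VV[2][2]++ -> VV[2]=[5, 0, 2]
Event 7: LOCAL 1: VV[1][1]++ -> VV[1]=[0, 2, 0]
Event 8: SEND 2->1: VV[2][2]++ -> VV[2]=[5, 0, 3], msg_vec=[5, 0, 3]; VV[1]=max(VV[1],msg_vec) then VV[1][1]++ -> VV[1]=[5, 3, 3]
Event 9: SEND 0->2: VV[0][0]++ -> VV[0]=[6, 0, 1], msg_vec=[6, 0, 1]; VV[2]=max(VV[2],msg_vec) then VV[2][2]++ -> VV[2]=[6, 0, 4]
Event 10: SEND 2->1: VV[2][2]++ -> VV[2]=[6, 0, 5], msg_vec=[6, 0, 5]; VV[1]=max(VV[1],msg_vec) then VV[1][1]++ -> VV[1]=[6, 4, 5]
Event 2 stamp: [0, 1, 0]
Event 10 stamp: [6, 0, 5]
[0, 1, 0] <= [6, 0, 5]? False
[6, 0, 5] <= [0, 1, 0]? False
Relation: concurrent

Answer: concurrent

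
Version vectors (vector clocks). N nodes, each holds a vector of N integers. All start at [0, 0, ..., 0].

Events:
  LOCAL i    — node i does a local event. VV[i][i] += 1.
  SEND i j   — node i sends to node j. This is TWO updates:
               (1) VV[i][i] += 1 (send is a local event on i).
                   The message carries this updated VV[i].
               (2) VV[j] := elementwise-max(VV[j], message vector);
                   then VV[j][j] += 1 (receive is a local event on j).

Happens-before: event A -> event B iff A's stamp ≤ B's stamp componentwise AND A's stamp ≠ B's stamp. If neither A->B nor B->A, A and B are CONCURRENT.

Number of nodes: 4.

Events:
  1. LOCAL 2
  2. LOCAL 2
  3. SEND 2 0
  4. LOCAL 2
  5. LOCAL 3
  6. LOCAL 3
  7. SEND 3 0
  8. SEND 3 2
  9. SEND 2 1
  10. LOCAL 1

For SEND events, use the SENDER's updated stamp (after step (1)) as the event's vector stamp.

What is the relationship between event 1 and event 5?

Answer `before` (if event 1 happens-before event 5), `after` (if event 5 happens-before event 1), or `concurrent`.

Initial: VV[0]=[0, 0, 0, 0]
Initial: VV[1]=[0, 0, 0, 0]
Initial: VV[2]=[0, 0, 0, 0]
Initial: VV[3]=[0, 0, 0, 0]
Event 1: LOCAL 2: VV[2][2]++ -> VV[2]=[0, 0, 1, 0]
Event 2: LOCAL 2: VV[2][2]++ -> VV[2]=[0, 0, 2, 0]
Event 3: SEND 2->0: VV[2][2]++ -> VV[2]=[0, 0, 3, 0], msg_vec=[0, 0, 3, 0]; VV[0]=max(VV[0],msg_vec) then VV[0][0]++ -> VV[0]=[1, 0, 3, 0]
Event 4: LOCAL 2: VV[2][2]++ -> VV[2]=[0, 0, 4, 0]
Event 5: LOCAL 3: VV[3][3]++ -> VV[3]=[0, 0, 0, 1]
Event 6: LOCAL 3: VV[3][3]++ -> VV[3]=[0, 0, 0, 2]
Event 7: SEND 3->0: VV[3][3]++ -> VV[3]=[0, 0, 0, 3], msg_vec=[0, 0, 0, 3]; VV[0]=max(VV[0],msg_vec) then VV[0][0]++ -> VV[0]=[2, 0, 3, 3]
Event 8: SEND 3->2: VV[3][3]++ -> VV[3]=[0, 0, 0, 4], msg_vec=[0, 0, 0, 4]; VV[2]=max(VV[2],msg_vec) then VV[2][2]++ -> VV[2]=[0, 0, 5, 4]
Event 9: SEND 2->1: VV[2][2]++ -> VV[2]=[0, 0, 6, 4], msg_vec=[0, 0, 6, 4]; VV[1]=max(VV[1],msg_vec) then VV[1][1]++ -> VV[1]=[0, 1, 6, 4]
Event 10: LOCAL 1: VV[1][1]++ -> VV[1]=[0, 2, 6, 4]
Event 1 stamp: [0, 0, 1, 0]
Event 5 stamp: [0, 0, 0, 1]
[0, 0, 1, 0] <= [0, 0, 0, 1]? False
[0, 0, 0, 1] <= [0, 0, 1, 0]? False
Relation: concurrent

Answer: concurrent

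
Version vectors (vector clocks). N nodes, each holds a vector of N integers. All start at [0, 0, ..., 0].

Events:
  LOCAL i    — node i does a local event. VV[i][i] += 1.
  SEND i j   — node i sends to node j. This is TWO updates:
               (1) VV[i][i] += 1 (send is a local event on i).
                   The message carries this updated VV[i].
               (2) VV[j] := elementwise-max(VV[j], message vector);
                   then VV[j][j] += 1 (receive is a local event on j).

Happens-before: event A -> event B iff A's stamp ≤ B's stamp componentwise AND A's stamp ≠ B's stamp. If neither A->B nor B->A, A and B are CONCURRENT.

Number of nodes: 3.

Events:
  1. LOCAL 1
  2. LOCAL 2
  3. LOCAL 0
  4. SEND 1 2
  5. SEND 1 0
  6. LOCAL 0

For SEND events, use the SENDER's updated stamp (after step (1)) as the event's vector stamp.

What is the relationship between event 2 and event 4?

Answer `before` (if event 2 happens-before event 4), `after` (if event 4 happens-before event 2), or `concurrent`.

Answer: concurrent

Derivation:
Initial: VV[0]=[0, 0, 0]
Initial: VV[1]=[0, 0, 0]
Initial: VV[2]=[0, 0, 0]
Event 1: LOCAL 1: VV[1][1]++ -> VV[1]=[0, 1, 0]
Event 2: LOCAL 2: VV[2][2]++ -> VV[2]=[0, 0, 1]
Event 3: LOCAL 0: VV[0][0]++ -> VV[0]=[1, 0, 0]
Event 4: SEND 1->2: VV[1][1]++ -> VV[1]=[0, 2, 0], msg_vec=[0, 2, 0]; VV[2]=max(VV[2],msg_vec) then VV[2][2]++ -> VV[2]=[0, 2, 2]
Event 5: SEND 1->0: VV[1][1]++ -> VV[1]=[0, 3, 0], msg_vec=[0, 3, 0]; VV[0]=max(VV[0],msg_vec) then VV[0][0]++ -> VV[0]=[2, 3, 0]
Event 6: LOCAL 0: VV[0][0]++ -> VV[0]=[3, 3, 0]
Event 2 stamp: [0, 0, 1]
Event 4 stamp: [0, 2, 0]
[0, 0, 1] <= [0, 2, 0]? False
[0, 2, 0] <= [0, 0, 1]? False
Relation: concurrent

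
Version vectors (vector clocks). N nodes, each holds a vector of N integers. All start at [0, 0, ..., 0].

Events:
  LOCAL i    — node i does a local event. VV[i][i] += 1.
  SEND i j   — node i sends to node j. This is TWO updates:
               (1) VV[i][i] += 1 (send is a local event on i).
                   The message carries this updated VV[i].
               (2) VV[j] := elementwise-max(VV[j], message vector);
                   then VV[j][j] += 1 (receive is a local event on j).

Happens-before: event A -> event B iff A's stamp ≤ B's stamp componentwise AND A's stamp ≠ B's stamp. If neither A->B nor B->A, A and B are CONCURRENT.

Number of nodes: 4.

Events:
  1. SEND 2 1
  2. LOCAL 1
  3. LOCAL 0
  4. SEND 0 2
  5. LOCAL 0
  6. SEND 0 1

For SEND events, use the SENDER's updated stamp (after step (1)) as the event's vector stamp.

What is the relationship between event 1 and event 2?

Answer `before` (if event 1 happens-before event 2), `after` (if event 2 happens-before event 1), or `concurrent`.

Initial: VV[0]=[0, 0, 0, 0]
Initial: VV[1]=[0, 0, 0, 0]
Initial: VV[2]=[0, 0, 0, 0]
Initial: VV[3]=[0, 0, 0, 0]
Event 1: SEND 2->1: VV[2][2]++ -> VV[2]=[0, 0, 1, 0], msg_vec=[0, 0, 1, 0]; VV[1]=max(VV[1],msg_vec) then VV[1][1]++ -> VV[1]=[0, 1, 1, 0]
Event 2: LOCAL 1: VV[1][1]++ -> VV[1]=[0, 2, 1, 0]
Event 3: LOCAL 0: VV[0][0]++ -> VV[0]=[1, 0, 0, 0]
Event 4: SEND 0->2: VV[0][0]++ -> VV[0]=[2, 0, 0, 0], msg_vec=[2, 0, 0, 0]; VV[2]=max(VV[2],msg_vec) then VV[2][2]++ -> VV[2]=[2, 0, 2, 0]
Event 5: LOCAL 0: VV[0][0]++ -> VV[0]=[3, 0, 0, 0]
Event 6: SEND 0->1: VV[0][0]++ -> VV[0]=[4, 0, 0, 0], msg_vec=[4, 0, 0, 0]; VV[1]=max(VV[1],msg_vec) then VV[1][1]++ -> VV[1]=[4, 3, 1, 0]
Event 1 stamp: [0, 0, 1, 0]
Event 2 stamp: [0, 2, 1, 0]
[0, 0, 1, 0] <= [0, 2, 1, 0]? True
[0, 2, 1, 0] <= [0, 0, 1, 0]? False
Relation: before

Answer: before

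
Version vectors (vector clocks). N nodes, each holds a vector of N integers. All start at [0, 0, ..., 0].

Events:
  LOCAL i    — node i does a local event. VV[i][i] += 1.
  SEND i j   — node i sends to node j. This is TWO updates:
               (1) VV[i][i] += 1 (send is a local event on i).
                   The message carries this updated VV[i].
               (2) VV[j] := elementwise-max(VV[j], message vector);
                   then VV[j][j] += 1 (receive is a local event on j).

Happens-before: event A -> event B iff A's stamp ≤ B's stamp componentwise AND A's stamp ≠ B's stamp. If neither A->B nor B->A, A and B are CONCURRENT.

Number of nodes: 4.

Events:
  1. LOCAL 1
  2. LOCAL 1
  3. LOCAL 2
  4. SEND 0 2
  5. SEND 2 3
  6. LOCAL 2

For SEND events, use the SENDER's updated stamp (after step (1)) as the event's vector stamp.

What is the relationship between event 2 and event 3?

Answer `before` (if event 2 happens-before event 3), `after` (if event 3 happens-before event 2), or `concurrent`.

Initial: VV[0]=[0, 0, 0, 0]
Initial: VV[1]=[0, 0, 0, 0]
Initial: VV[2]=[0, 0, 0, 0]
Initial: VV[3]=[0, 0, 0, 0]
Event 1: LOCAL 1: VV[1][1]++ -> VV[1]=[0, 1, 0, 0]
Event 2: LOCAL 1: VV[1][1]++ -> VV[1]=[0, 2, 0, 0]
Event 3: LOCAL 2: VV[2][2]++ -> VV[2]=[0, 0, 1, 0]
Event 4: SEND 0->2: VV[0][0]++ -> VV[0]=[1, 0, 0, 0], msg_vec=[1, 0, 0, 0]; VV[2]=max(VV[2],msg_vec) then VV[2][2]++ -> VV[2]=[1, 0, 2, 0]
Event 5: SEND 2->3: VV[2][2]++ -> VV[2]=[1, 0, 3, 0], msg_vec=[1, 0, 3, 0]; VV[3]=max(VV[3],msg_vec) then VV[3][3]++ -> VV[3]=[1, 0, 3, 1]
Event 6: LOCAL 2: VV[2][2]++ -> VV[2]=[1, 0, 4, 0]
Event 2 stamp: [0, 2, 0, 0]
Event 3 stamp: [0, 0, 1, 0]
[0, 2, 0, 0] <= [0, 0, 1, 0]? False
[0, 0, 1, 0] <= [0, 2, 0, 0]? False
Relation: concurrent

Answer: concurrent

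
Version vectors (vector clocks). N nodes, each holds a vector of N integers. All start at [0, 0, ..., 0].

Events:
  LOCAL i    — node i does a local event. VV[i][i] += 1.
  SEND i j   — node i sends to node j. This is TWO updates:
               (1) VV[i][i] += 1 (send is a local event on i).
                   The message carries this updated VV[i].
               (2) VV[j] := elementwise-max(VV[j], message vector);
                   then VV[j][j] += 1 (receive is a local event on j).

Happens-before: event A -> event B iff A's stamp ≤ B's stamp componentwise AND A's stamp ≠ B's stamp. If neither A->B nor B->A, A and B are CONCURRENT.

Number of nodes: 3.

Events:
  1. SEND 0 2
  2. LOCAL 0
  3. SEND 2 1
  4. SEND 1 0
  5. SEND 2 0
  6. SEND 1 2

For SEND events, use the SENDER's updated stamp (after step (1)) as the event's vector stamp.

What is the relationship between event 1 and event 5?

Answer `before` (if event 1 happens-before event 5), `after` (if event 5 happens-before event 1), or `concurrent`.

Answer: before

Derivation:
Initial: VV[0]=[0, 0, 0]
Initial: VV[1]=[0, 0, 0]
Initial: VV[2]=[0, 0, 0]
Event 1: SEND 0->2: VV[0][0]++ -> VV[0]=[1, 0, 0], msg_vec=[1, 0, 0]; VV[2]=max(VV[2],msg_vec) then VV[2][2]++ -> VV[2]=[1, 0, 1]
Event 2: LOCAL 0: VV[0][0]++ -> VV[0]=[2, 0, 0]
Event 3: SEND 2->1: VV[2][2]++ -> VV[2]=[1, 0, 2], msg_vec=[1, 0, 2]; VV[1]=max(VV[1],msg_vec) then VV[1][1]++ -> VV[1]=[1, 1, 2]
Event 4: SEND 1->0: VV[1][1]++ -> VV[1]=[1, 2, 2], msg_vec=[1, 2, 2]; VV[0]=max(VV[0],msg_vec) then VV[0][0]++ -> VV[0]=[3, 2, 2]
Event 5: SEND 2->0: VV[2][2]++ -> VV[2]=[1, 0, 3], msg_vec=[1, 0, 3]; VV[0]=max(VV[0],msg_vec) then VV[0][0]++ -> VV[0]=[4, 2, 3]
Event 6: SEND 1->2: VV[1][1]++ -> VV[1]=[1, 3, 2], msg_vec=[1, 3, 2]; VV[2]=max(VV[2],msg_vec) then VV[2][2]++ -> VV[2]=[1, 3, 4]
Event 1 stamp: [1, 0, 0]
Event 5 stamp: [1, 0, 3]
[1, 0, 0] <= [1, 0, 3]? True
[1, 0, 3] <= [1, 0, 0]? False
Relation: before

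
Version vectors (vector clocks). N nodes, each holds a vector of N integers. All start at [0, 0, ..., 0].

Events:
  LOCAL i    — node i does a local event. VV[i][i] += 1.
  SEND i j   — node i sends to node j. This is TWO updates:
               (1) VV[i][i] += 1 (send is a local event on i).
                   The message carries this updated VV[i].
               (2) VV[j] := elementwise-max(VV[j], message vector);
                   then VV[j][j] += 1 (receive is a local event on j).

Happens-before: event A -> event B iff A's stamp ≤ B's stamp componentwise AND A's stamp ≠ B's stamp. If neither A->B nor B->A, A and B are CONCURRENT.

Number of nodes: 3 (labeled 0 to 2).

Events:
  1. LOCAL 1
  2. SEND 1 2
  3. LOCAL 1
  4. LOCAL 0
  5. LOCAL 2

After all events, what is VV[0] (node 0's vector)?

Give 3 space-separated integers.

Answer: 1 0 0

Derivation:
Initial: VV[0]=[0, 0, 0]
Initial: VV[1]=[0, 0, 0]
Initial: VV[2]=[0, 0, 0]
Event 1: LOCAL 1: VV[1][1]++ -> VV[1]=[0, 1, 0]
Event 2: SEND 1->2: VV[1][1]++ -> VV[1]=[0, 2, 0], msg_vec=[0, 2, 0]; VV[2]=max(VV[2],msg_vec) then VV[2][2]++ -> VV[2]=[0, 2, 1]
Event 3: LOCAL 1: VV[1][1]++ -> VV[1]=[0, 3, 0]
Event 4: LOCAL 0: VV[0][0]++ -> VV[0]=[1, 0, 0]
Event 5: LOCAL 2: VV[2][2]++ -> VV[2]=[0, 2, 2]
Final vectors: VV[0]=[1, 0, 0]; VV[1]=[0, 3, 0]; VV[2]=[0, 2, 2]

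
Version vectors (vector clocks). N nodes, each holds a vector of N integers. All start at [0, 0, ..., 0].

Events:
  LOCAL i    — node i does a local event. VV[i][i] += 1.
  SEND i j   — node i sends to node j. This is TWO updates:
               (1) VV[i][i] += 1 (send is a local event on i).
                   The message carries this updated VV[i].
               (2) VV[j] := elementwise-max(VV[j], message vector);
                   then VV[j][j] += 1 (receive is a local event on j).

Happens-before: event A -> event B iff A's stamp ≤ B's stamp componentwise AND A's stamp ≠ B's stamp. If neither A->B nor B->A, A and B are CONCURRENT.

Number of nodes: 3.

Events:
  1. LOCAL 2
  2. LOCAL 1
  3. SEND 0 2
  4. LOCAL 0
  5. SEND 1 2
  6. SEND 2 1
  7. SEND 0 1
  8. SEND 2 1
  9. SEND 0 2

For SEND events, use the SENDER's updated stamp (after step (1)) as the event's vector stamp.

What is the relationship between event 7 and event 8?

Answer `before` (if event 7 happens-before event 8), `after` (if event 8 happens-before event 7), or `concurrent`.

Initial: VV[0]=[0, 0, 0]
Initial: VV[1]=[0, 0, 0]
Initial: VV[2]=[0, 0, 0]
Event 1: LOCAL 2: VV[2][2]++ -> VV[2]=[0, 0, 1]
Event 2: LOCAL 1: VV[1][1]++ -> VV[1]=[0, 1, 0]
Event 3: SEND 0->2: VV[0][0]++ -> VV[0]=[1, 0, 0], msg_vec=[1, 0, 0]; VV[2]=max(VV[2],msg_vec) then VV[2][2]++ -> VV[2]=[1, 0, 2]
Event 4: LOCAL 0: VV[0][0]++ -> VV[0]=[2, 0, 0]
Event 5: SEND 1->2: VV[1][1]++ -> VV[1]=[0, 2, 0], msg_vec=[0, 2, 0]; VV[2]=max(VV[2],msg_vec) then VV[2][2]++ -> VV[2]=[1, 2, 3]
Event 6: SEND 2->1: VV[2][2]++ -> VV[2]=[1, 2, 4], msg_vec=[1, 2, 4]; VV[1]=max(VV[1],msg_vec) then VV[1][1]++ -> VV[1]=[1, 3, 4]
Event 7: SEND 0->1: VV[0][0]++ -> VV[0]=[3, 0, 0], msg_vec=[3, 0, 0]; VV[1]=max(VV[1],msg_vec) then VV[1][1]++ -> VV[1]=[3, 4, 4]
Event 8: SEND 2->1: VV[2][2]++ -> VV[2]=[1, 2, 5], msg_vec=[1, 2, 5]; VV[1]=max(VV[1],msg_vec) then VV[1][1]++ -> VV[1]=[3, 5, 5]
Event 9: SEND 0->2: VV[0][0]++ -> VV[0]=[4, 0, 0], msg_vec=[4, 0, 0]; VV[2]=max(VV[2],msg_vec) then VV[2][2]++ -> VV[2]=[4, 2, 6]
Event 7 stamp: [3, 0, 0]
Event 8 stamp: [1, 2, 5]
[3, 0, 0] <= [1, 2, 5]? False
[1, 2, 5] <= [3, 0, 0]? False
Relation: concurrent

Answer: concurrent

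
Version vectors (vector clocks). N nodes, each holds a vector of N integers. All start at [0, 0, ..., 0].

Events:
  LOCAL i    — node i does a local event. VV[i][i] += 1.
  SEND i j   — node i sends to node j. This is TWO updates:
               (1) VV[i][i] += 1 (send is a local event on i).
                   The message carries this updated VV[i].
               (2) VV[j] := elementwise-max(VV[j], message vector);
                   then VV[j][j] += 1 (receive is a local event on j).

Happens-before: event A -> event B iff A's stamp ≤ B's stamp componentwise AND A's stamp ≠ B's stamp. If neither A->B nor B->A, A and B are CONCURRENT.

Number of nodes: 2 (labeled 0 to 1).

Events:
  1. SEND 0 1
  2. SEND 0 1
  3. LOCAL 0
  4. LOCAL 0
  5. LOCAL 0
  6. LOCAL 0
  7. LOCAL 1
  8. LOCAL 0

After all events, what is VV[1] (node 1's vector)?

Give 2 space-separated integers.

Answer: 2 3

Derivation:
Initial: VV[0]=[0, 0]
Initial: VV[1]=[0, 0]
Event 1: SEND 0->1: VV[0][0]++ -> VV[0]=[1, 0], msg_vec=[1, 0]; VV[1]=max(VV[1],msg_vec) then VV[1][1]++ -> VV[1]=[1, 1]
Event 2: SEND 0->1: VV[0][0]++ -> VV[0]=[2, 0], msg_vec=[2, 0]; VV[1]=max(VV[1],msg_vec) then VV[1][1]++ -> VV[1]=[2, 2]
Event 3: LOCAL 0: VV[0][0]++ -> VV[0]=[3, 0]
Event 4: LOCAL 0: VV[0][0]++ -> VV[0]=[4, 0]
Event 5: LOCAL 0: VV[0][0]++ -> VV[0]=[5, 0]
Event 6: LOCAL 0: VV[0][0]++ -> VV[0]=[6, 0]
Event 7: LOCAL 1: VV[1][1]++ -> VV[1]=[2, 3]
Event 8: LOCAL 0: VV[0][0]++ -> VV[0]=[7, 0]
Final vectors: VV[0]=[7, 0]; VV[1]=[2, 3]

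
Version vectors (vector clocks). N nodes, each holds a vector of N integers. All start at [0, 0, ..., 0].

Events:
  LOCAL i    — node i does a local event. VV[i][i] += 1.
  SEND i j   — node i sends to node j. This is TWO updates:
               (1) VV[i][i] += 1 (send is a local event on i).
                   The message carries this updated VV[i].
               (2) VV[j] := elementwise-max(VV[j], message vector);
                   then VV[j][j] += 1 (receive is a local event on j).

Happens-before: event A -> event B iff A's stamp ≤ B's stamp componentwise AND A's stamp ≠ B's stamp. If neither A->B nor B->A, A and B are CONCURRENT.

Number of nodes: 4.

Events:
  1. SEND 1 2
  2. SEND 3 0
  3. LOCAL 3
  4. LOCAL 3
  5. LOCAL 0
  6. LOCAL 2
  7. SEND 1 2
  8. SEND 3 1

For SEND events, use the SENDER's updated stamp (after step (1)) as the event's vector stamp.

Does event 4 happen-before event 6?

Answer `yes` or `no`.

Initial: VV[0]=[0, 0, 0, 0]
Initial: VV[1]=[0, 0, 0, 0]
Initial: VV[2]=[0, 0, 0, 0]
Initial: VV[3]=[0, 0, 0, 0]
Event 1: SEND 1->2: VV[1][1]++ -> VV[1]=[0, 1, 0, 0], msg_vec=[0, 1, 0, 0]; VV[2]=max(VV[2],msg_vec) then VV[2][2]++ -> VV[2]=[0, 1, 1, 0]
Event 2: SEND 3->0: VV[3][3]++ -> VV[3]=[0, 0, 0, 1], msg_vec=[0, 0, 0, 1]; VV[0]=max(VV[0],msg_vec) then VV[0][0]++ -> VV[0]=[1, 0, 0, 1]
Event 3: LOCAL 3: VV[3][3]++ -> VV[3]=[0, 0, 0, 2]
Event 4: LOCAL 3: VV[3][3]++ -> VV[3]=[0, 0, 0, 3]
Event 5: LOCAL 0: VV[0][0]++ -> VV[0]=[2, 0, 0, 1]
Event 6: LOCAL 2: VV[2][2]++ -> VV[2]=[0, 1, 2, 0]
Event 7: SEND 1->2: VV[1][1]++ -> VV[1]=[0, 2, 0, 0], msg_vec=[0, 2, 0, 0]; VV[2]=max(VV[2],msg_vec) then VV[2][2]++ -> VV[2]=[0, 2, 3, 0]
Event 8: SEND 3->1: VV[3][3]++ -> VV[3]=[0, 0, 0, 4], msg_vec=[0, 0, 0, 4]; VV[1]=max(VV[1],msg_vec) then VV[1][1]++ -> VV[1]=[0, 3, 0, 4]
Event 4 stamp: [0, 0, 0, 3]
Event 6 stamp: [0, 1, 2, 0]
[0, 0, 0, 3] <= [0, 1, 2, 0]? False. Equal? False. Happens-before: False

Answer: no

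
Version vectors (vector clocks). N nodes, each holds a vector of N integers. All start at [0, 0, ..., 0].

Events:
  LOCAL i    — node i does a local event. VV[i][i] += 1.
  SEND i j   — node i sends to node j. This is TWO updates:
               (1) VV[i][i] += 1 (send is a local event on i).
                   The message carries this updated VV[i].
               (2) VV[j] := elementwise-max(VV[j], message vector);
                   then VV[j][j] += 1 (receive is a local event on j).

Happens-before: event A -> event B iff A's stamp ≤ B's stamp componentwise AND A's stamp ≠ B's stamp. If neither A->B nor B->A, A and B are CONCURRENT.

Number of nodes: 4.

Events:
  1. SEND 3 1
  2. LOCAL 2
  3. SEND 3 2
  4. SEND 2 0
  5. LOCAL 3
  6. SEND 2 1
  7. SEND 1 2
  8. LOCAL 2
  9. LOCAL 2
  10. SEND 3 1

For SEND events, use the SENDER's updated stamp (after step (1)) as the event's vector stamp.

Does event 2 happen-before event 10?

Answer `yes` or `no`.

Answer: no

Derivation:
Initial: VV[0]=[0, 0, 0, 0]
Initial: VV[1]=[0, 0, 0, 0]
Initial: VV[2]=[0, 0, 0, 0]
Initial: VV[3]=[0, 0, 0, 0]
Event 1: SEND 3->1: VV[3][3]++ -> VV[3]=[0, 0, 0, 1], msg_vec=[0, 0, 0, 1]; VV[1]=max(VV[1],msg_vec) then VV[1][1]++ -> VV[1]=[0, 1, 0, 1]
Event 2: LOCAL 2: VV[2][2]++ -> VV[2]=[0, 0, 1, 0]
Event 3: SEND 3->2: VV[3][3]++ -> VV[3]=[0, 0, 0, 2], msg_vec=[0, 0, 0, 2]; VV[2]=max(VV[2],msg_vec) then VV[2][2]++ -> VV[2]=[0, 0, 2, 2]
Event 4: SEND 2->0: VV[2][2]++ -> VV[2]=[0, 0, 3, 2], msg_vec=[0, 0, 3, 2]; VV[0]=max(VV[0],msg_vec) then VV[0][0]++ -> VV[0]=[1, 0, 3, 2]
Event 5: LOCAL 3: VV[3][3]++ -> VV[3]=[0, 0, 0, 3]
Event 6: SEND 2->1: VV[2][2]++ -> VV[2]=[0, 0, 4, 2], msg_vec=[0, 0, 4, 2]; VV[1]=max(VV[1],msg_vec) then VV[1][1]++ -> VV[1]=[0, 2, 4, 2]
Event 7: SEND 1->2: VV[1][1]++ -> VV[1]=[0, 3, 4, 2], msg_vec=[0, 3, 4, 2]; VV[2]=max(VV[2],msg_vec) then VV[2][2]++ -> VV[2]=[0, 3, 5, 2]
Event 8: LOCAL 2: VV[2][2]++ -> VV[2]=[0, 3, 6, 2]
Event 9: LOCAL 2: VV[2][2]++ -> VV[2]=[0, 3, 7, 2]
Event 10: SEND 3->1: VV[3][3]++ -> VV[3]=[0, 0, 0, 4], msg_vec=[0, 0, 0, 4]; VV[1]=max(VV[1],msg_vec) then VV[1][1]++ -> VV[1]=[0, 4, 4, 4]
Event 2 stamp: [0, 0, 1, 0]
Event 10 stamp: [0, 0, 0, 4]
[0, 0, 1, 0] <= [0, 0, 0, 4]? False. Equal? False. Happens-before: False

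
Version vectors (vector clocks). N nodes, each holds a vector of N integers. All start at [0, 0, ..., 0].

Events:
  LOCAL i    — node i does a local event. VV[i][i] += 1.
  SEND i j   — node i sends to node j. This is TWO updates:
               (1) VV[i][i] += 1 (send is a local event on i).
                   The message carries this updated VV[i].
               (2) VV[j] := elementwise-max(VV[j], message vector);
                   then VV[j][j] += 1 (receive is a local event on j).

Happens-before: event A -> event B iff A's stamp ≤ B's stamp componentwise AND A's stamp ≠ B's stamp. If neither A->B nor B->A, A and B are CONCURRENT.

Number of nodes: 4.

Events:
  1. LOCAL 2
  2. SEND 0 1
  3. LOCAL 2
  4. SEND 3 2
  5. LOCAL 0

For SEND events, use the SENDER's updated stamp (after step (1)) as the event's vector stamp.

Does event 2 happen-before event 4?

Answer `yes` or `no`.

Answer: no

Derivation:
Initial: VV[0]=[0, 0, 0, 0]
Initial: VV[1]=[0, 0, 0, 0]
Initial: VV[2]=[0, 0, 0, 0]
Initial: VV[3]=[0, 0, 0, 0]
Event 1: LOCAL 2: VV[2][2]++ -> VV[2]=[0, 0, 1, 0]
Event 2: SEND 0->1: VV[0][0]++ -> VV[0]=[1, 0, 0, 0], msg_vec=[1, 0, 0, 0]; VV[1]=max(VV[1],msg_vec) then VV[1][1]++ -> VV[1]=[1, 1, 0, 0]
Event 3: LOCAL 2: VV[2][2]++ -> VV[2]=[0, 0, 2, 0]
Event 4: SEND 3->2: VV[3][3]++ -> VV[3]=[0, 0, 0, 1], msg_vec=[0, 0, 0, 1]; VV[2]=max(VV[2],msg_vec) then VV[2][2]++ -> VV[2]=[0, 0, 3, 1]
Event 5: LOCAL 0: VV[0][0]++ -> VV[0]=[2, 0, 0, 0]
Event 2 stamp: [1, 0, 0, 0]
Event 4 stamp: [0, 0, 0, 1]
[1, 0, 0, 0] <= [0, 0, 0, 1]? False. Equal? False. Happens-before: False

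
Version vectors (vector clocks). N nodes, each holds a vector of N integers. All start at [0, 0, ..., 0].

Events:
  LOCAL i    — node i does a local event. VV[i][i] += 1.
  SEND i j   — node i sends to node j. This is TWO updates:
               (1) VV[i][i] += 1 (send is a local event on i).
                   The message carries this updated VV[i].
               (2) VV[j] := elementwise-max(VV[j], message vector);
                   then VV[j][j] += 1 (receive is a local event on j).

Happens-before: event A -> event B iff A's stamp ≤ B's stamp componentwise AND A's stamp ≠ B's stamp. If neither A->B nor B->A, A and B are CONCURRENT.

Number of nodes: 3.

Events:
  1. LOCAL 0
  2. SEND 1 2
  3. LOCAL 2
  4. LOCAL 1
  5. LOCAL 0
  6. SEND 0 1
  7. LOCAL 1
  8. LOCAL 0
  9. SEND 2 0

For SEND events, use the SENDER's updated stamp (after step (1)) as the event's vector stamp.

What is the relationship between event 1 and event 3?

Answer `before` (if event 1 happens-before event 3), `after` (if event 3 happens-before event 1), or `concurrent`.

Answer: concurrent

Derivation:
Initial: VV[0]=[0, 0, 0]
Initial: VV[1]=[0, 0, 0]
Initial: VV[2]=[0, 0, 0]
Event 1: LOCAL 0: VV[0][0]++ -> VV[0]=[1, 0, 0]
Event 2: SEND 1->2: VV[1][1]++ -> VV[1]=[0, 1, 0], msg_vec=[0, 1, 0]; VV[2]=max(VV[2],msg_vec) then VV[2][2]++ -> VV[2]=[0, 1, 1]
Event 3: LOCAL 2: VV[2][2]++ -> VV[2]=[0, 1, 2]
Event 4: LOCAL 1: VV[1][1]++ -> VV[1]=[0, 2, 0]
Event 5: LOCAL 0: VV[0][0]++ -> VV[0]=[2, 0, 0]
Event 6: SEND 0->1: VV[0][0]++ -> VV[0]=[3, 0, 0], msg_vec=[3, 0, 0]; VV[1]=max(VV[1],msg_vec) then VV[1][1]++ -> VV[1]=[3, 3, 0]
Event 7: LOCAL 1: VV[1][1]++ -> VV[1]=[3, 4, 0]
Event 8: LOCAL 0: VV[0][0]++ -> VV[0]=[4, 0, 0]
Event 9: SEND 2->0: VV[2][2]++ -> VV[2]=[0, 1, 3], msg_vec=[0, 1, 3]; VV[0]=max(VV[0],msg_vec) then VV[0][0]++ -> VV[0]=[5, 1, 3]
Event 1 stamp: [1, 0, 0]
Event 3 stamp: [0, 1, 2]
[1, 0, 0] <= [0, 1, 2]? False
[0, 1, 2] <= [1, 0, 0]? False
Relation: concurrent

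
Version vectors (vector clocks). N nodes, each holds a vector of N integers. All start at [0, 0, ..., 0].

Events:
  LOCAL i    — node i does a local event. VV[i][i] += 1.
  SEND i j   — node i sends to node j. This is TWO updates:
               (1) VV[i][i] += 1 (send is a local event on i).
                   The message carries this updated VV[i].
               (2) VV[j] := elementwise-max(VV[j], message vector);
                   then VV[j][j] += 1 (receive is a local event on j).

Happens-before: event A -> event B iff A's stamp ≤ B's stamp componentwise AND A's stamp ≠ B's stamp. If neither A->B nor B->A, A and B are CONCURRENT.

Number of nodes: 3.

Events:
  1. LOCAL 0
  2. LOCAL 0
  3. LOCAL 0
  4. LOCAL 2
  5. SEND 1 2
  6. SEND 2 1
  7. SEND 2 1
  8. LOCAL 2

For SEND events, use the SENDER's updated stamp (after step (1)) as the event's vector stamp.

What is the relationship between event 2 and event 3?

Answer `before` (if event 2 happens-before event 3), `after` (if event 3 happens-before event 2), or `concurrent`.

Initial: VV[0]=[0, 0, 0]
Initial: VV[1]=[0, 0, 0]
Initial: VV[2]=[0, 0, 0]
Event 1: LOCAL 0: VV[0][0]++ -> VV[0]=[1, 0, 0]
Event 2: LOCAL 0: VV[0][0]++ -> VV[0]=[2, 0, 0]
Event 3: LOCAL 0: VV[0][0]++ -> VV[0]=[3, 0, 0]
Event 4: LOCAL 2: VV[2][2]++ -> VV[2]=[0, 0, 1]
Event 5: SEND 1->2: VV[1][1]++ -> VV[1]=[0, 1, 0], msg_vec=[0, 1, 0]; VV[2]=max(VV[2],msg_vec) then VV[2][2]++ -> VV[2]=[0, 1, 2]
Event 6: SEND 2->1: VV[2][2]++ -> VV[2]=[0, 1, 3], msg_vec=[0, 1, 3]; VV[1]=max(VV[1],msg_vec) then VV[1][1]++ -> VV[1]=[0, 2, 3]
Event 7: SEND 2->1: VV[2][2]++ -> VV[2]=[0, 1, 4], msg_vec=[0, 1, 4]; VV[1]=max(VV[1],msg_vec) then VV[1][1]++ -> VV[1]=[0, 3, 4]
Event 8: LOCAL 2: VV[2][2]++ -> VV[2]=[0, 1, 5]
Event 2 stamp: [2, 0, 0]
Event 3 stamp: [3, 0, 0]
[2, 0, 0] <= [3, 0, 0]? True
[3, 0, 0] <= [2, 0, 0]? False
Relation: before

Answer: before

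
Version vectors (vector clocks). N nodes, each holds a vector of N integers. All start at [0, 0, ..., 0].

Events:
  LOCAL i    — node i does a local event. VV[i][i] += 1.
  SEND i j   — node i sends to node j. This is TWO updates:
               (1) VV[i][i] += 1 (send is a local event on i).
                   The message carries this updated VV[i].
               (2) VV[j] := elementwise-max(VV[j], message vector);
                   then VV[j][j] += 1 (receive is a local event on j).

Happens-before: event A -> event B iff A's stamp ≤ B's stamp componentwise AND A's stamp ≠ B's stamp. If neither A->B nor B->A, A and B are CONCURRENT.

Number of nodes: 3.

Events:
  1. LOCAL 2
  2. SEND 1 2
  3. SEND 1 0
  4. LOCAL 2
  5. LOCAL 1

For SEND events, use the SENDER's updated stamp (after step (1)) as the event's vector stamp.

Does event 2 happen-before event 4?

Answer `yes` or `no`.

Answer: yes

Derivation:
Initial: VV[0]=[0, 0, 0]
Initial: VV[1]=[0, 0, 0]
Initial: VV[2]=[0, 0, 0]
Event 1: LOCAL 2: VV[2][2]++ -> VV[2]=[0, 0, 1]
Event 2: SEND 1->2: VV[1][1]++ -> VV[1]=[0, 1, 0], msg_vec=[0, 1, 0]; VV[2]=max(VV[2],msg_vec) then VV[2][2]++ -> VV[2]=[0, 1, 2]
Event 3: SEND 1->0: VV[1][1]++ -> VV[1]=[0, 2, 0], msg_vec=[0, 2, 0]; VV[0]=max(VV[0],msg_vec) then VV[0][0]++ -> VV[0]=[1, 2, 0]
Event 4: LOCAL 2: VV[2][2]++ -> VV[2]=[0, 1, 3]
Event 5: LOCAL 1: VV[1][1]++ -> VV[1]=[0, 3, 0]
Event 2 stamp: [0, 1, 0]
Event 4 stamp: [0, 1, 3]
[0, 1, 0] <= [0, 1, 3]? True. Equal? False. Happens-before: True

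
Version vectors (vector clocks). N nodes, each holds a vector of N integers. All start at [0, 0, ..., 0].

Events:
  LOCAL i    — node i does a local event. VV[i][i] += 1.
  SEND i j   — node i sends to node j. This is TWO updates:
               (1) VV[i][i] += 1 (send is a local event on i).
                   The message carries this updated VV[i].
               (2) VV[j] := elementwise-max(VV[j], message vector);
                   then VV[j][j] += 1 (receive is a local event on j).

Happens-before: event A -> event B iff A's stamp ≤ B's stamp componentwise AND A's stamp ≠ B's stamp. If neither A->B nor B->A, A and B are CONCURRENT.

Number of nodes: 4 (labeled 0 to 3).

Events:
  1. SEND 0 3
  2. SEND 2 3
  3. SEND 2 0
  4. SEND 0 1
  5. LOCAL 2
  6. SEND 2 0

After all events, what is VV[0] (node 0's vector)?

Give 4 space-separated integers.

Initial: VV[0]=[0, 0, 0, 0]
Initial: VV[1]=[0, 0, 0, 0]
Initial: VV[2]=[0, 0, 0, 0]
Initial: VV[3]=[0, 0, 0, 0]
Event 1: SEND 0->3: VV[0][0]++ -> VV[0]=[1, 0, 0, 0], msg_vec=[1, 0, 0, 0]; VV[3]=max(VV[3],msg_vec) then VV[3][3]++ -> VV[3]=[1, 0, 0, 1]
Event 2: SEND 2->3: VV[2][2]++ -> VV[2]=[0, 0, 1, 0], msg_vec=[0, 0, 1, 0]; VV[3]=max(VV[3],msg_vec) then VV[3][3]++ -> VV[3]=[1, 0, 1, 2]
Event 3: SEND 2->0: VV[2][2]++ -> VV[2]=[0, 0, 2, 0], msg_vec=[0, 0, 2, 0]; VV[0]=max(VV[0],msg_vec) then VV[0][0]++ -> VV[0]=[2, 0, 2, 0]
Event 4: SEND 0->1: VV[0][0]++ -> VV[0]=[3, 0, 2, 0], msg_vec=[3, 0, 2, 0]; VV[1]=max(VV[1],msg_vec) then VV[1][1]++ -> VV[1]=[3, 1, 2, 0]
Event 5: LOCAL 2: VV[2][2]++ -> VV[2]=[0, 0, 3, 0]
Event 6: SEND 2->0: VV[2][2]++ -> VV[2]=[0, 0, 4, 0], msg_vec=[0, 0, 4, 0]; VV[0]=max(VV[0],msg_vec) then VV[0][0]++ -> VV[0]=[4, 0, 4, 0]
Final vectors: VV[0]=[4, 0, 4, 0]; VV[1]=[3, 1, 2, 0]; VV[2]=[0, 0, 4, 0]; VV[3]=[1, 0, 1, 2]

Answer: 4 0 4 0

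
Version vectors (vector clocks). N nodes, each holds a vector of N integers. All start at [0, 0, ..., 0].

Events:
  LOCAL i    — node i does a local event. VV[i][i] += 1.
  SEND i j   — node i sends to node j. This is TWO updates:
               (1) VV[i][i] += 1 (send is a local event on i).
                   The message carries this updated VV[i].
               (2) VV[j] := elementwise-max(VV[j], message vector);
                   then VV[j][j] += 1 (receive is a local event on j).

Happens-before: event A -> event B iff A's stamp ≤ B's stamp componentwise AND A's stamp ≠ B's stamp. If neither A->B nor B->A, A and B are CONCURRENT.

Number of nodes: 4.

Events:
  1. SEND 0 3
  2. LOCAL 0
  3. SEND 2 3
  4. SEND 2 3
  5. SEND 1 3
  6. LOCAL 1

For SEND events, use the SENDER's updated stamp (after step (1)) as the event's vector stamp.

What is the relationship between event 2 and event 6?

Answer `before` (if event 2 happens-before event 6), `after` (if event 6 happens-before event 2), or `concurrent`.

Answer: concurrent

Derivation:
Initial: VV[0]=[0, 0, 0, 0]
Initial: VV[1]=[0, 0, 0, 0]
Initial: VV[2]=[0, 0, 0, 0]
Initial: VV[3]=[0, 0, 0, 0]
Event 1: SEND 0->3: VV[0][0]++ -> VV[0]=[1, 0, 0, 0], msg_vec=[1, 0, 0, 0]; VV[3]=max(VV[3],msg_vec) then VV[3][3]++ -> VV[3]=[1, 0, 0, 1]
Event 2: LOCAL 0: VV[0][0]++ -> VV[0]=[2, 0, 0, 0]
Event 3: SEND 2->3: VV[2][2]++ -> VV[2]=[0, 0, 1, 0], msg_vec=[0, 0, 1, 0]; VV[3]=max(VV[3],msg_vec) then VV[3][3]++ -> VV[3]=[1, 0, 1, 2]
Event 4: SEND 2->3: VV[2][2]++ -> VV[2]=[0, 0, 2, 0], msg_vec=[0, 0, 2, 0]; VV[3]=max(VV[3],msg_vec) then VV[3][3]++ -> VV[3]=[1, 0, 2, 3]
Event 5: SEND 1->3: VV[1][1]++ -> VV[1]=[0, 1, 0, 0], msg_vec=[0, 1, 0, 0]; VV[3]=max(VV[3],msg_vec) then VV[3][3]++ -> VV[3]=[1, 1, 2, 4]
Event 6: LOCAL 1: VV[1][1]++ -> VV[1]=[0, 2, 0, 0]
Event 2 stamp: [2, 0, 0, 0]
Event 6 stamp: [0, 2, 0, 0]
[2, 0, 0, 0] <= [0, 2, 0, 0]? False
[0, 2, 0, 0] <= [2, 0, 0, 0]? False
Relation: concurrent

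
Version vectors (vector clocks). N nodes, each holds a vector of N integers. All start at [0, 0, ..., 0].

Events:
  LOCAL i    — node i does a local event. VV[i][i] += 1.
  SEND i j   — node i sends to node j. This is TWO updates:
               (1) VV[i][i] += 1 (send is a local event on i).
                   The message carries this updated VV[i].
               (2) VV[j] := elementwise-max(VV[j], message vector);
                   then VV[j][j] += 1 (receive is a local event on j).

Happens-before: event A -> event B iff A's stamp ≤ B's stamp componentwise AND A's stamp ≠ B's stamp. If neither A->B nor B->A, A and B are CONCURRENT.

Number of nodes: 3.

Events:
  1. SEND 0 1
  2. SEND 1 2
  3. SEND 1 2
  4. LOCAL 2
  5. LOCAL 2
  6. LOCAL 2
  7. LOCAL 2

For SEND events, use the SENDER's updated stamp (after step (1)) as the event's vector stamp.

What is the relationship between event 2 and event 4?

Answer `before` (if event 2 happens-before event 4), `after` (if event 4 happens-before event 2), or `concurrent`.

Initial: VV[0]=[0, 0, 0]
Initial: VV[1]=[0, 0, 0]
Initial: VV[2]=[0, 0, 0]
Event 1: SEND 0->1: VV[0][0]++ -> VV[0]=[1, 0, 0], msg_vec=[1, 0, 0]; VV[1]=max(VV[1],msg_vec) then VV[1][1]++ -> VV[1]=[1, 1, 0]
Event 2: SEND 1->2: VV[1][1]++ -> VV[1]=[1, 2, 0], msg_vec=[1, 2, 0]; VV[2]=max(VV[2],msg_vec) then VV[2][2]++ -> VV[2]=[1, 2, 1]
Event 3: SEND 1->2: VV[1][1]++ -> VV[1]=[1, 3, 0], msg_vec=[1, 3, 0]; VV[2]=max(VV[2],msg_vec) then VV[2][2]++ -> VV[2]=[1, 3, 2]
Event 4: LOCAL 2: VV[2][2]++ -> VV[2]=[1, 3, 3]
Event 5: LOCAL 2: VV[2][2]++ -> VV[2]=[1, 3, 4]
Event 6: LOCAL 2: VV[2][2]++ -> VV[2]=[1, 3, 5]
Event 7: LOCAL 2: VV[2][2]++ -> VV[2]=[1, 3, 6]
Event 2 stamp: [1, 2, 0]
Event 4 stamp: [1, 3, 3]
[1, 2, 0] <= [1, 3, 3]? True
[1, 3, 3] <= [1, 2, 0]? False
Relation: before

Answer: before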